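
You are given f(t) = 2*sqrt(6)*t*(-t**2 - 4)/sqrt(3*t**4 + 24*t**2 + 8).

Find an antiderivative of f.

f matches the chain-rule pattern g'(h)*h' with inner function h(t) = t**4/2 + 4*t**2 + 4/3; substituting u = h(t) collapses the integral.
Check: d/dt[-sqrt(6)*sqrt(3*t**4 + 24*t**2 + 8)/3] = (-2*sqrt(6)*t**3 - 8*sqrt(6)*t)/sqrt(3*t**4 + 24*t**2 + 8), which equals f(t).

An antiderivative is F(t) = -sqrt(6)*sqrt(3*t**4 + 24*t**2 + 8)/3.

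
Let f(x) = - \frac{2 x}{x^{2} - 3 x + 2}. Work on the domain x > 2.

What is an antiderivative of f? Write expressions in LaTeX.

An antiderivative is F(x) = - 4 \log{\left(x - 2 \right)} + 2 \log{\left(x - 1 \right)}.

The denominator factors as \left(x - 2\right) \left(x - 1\right); partial fractions split f into directly integrable pieces: \frac{2}{x - 1} - \frac{4}{x - 2}.
Check: d/dx[- 4 \log{\left(x - 2 \right)} + 2 \log{\left(x - 1 \right)}] = - \frac{2 x}{x^{2} - 3 x + 2} = f(x).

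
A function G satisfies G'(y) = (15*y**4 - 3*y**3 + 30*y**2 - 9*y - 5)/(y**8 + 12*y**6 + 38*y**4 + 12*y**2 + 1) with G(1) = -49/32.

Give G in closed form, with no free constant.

G'(y) has the shape u'v + uv' for u = 1/(y**4/3 + 2*y**2 + 1/3) and v = 1/4 - 5*y/3 — it is the derivative of the product u*v.
A general antiderivative is (1/4 - 5*y/3)/(y**4/3 + 2*y**2 + 1/3) + C.
The condition gives C = -49/32 - (-17/32) = -1.
So G(y) = -5*y/(y**4 + 6*y**2 + 1) - 1 + 1/(4*y**4/3 + 8*y**2 + 4/3).
Check: d/dy[-5*y/(y**4 + 6*y**2 + 1) - 1 + 1/(4*y**4/3 + 8*y**2 + 4/3)] = (15*y**4 - 3*y**3 + 30*y**2 - 9*y - 5)/(y**8 + 12*y**6 + 38*y**4 + 12*y**2 + 1) = G'(y).

G(y) = -5*y/(y**4 + 6*y**2 + 1) - 1 + 1/(4*y**4/3 + 8*y**2 + 4/3)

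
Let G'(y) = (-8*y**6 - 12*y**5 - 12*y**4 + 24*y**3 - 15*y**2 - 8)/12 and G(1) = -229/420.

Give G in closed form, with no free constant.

G(y) = (-40*y**7 - 70*y**6 - 84*y**5 + 210*y**4 - 175*y**3 - 280*y + 210)/420

Any candidate G(y) must reproduce the stated G'(y) exactly.
A general antiderivative is -2*y**7/21 - y**6/6 - y**5/5 + y**4/2 - 5*y**3/12 - 2*y/3 + C.
The condition gives C = -229/420 - (-439/420) = 1/2.
So G(y) = (-40*y**7 - 70*y**6 - 84*y**5 + 210*y**4 - 175*y**3 - 280*y + 210)/420.
Check: d/dy[(-40*y**7 - 70*y**6 - 84*y**5 + 210*y**4 - 175*y**3 - 280*y + 210)/420] = -2*y**6/3 - y**5 - y**4 + 2*y**3 - 5*y**2/4 - 2/3, which equals G'(y).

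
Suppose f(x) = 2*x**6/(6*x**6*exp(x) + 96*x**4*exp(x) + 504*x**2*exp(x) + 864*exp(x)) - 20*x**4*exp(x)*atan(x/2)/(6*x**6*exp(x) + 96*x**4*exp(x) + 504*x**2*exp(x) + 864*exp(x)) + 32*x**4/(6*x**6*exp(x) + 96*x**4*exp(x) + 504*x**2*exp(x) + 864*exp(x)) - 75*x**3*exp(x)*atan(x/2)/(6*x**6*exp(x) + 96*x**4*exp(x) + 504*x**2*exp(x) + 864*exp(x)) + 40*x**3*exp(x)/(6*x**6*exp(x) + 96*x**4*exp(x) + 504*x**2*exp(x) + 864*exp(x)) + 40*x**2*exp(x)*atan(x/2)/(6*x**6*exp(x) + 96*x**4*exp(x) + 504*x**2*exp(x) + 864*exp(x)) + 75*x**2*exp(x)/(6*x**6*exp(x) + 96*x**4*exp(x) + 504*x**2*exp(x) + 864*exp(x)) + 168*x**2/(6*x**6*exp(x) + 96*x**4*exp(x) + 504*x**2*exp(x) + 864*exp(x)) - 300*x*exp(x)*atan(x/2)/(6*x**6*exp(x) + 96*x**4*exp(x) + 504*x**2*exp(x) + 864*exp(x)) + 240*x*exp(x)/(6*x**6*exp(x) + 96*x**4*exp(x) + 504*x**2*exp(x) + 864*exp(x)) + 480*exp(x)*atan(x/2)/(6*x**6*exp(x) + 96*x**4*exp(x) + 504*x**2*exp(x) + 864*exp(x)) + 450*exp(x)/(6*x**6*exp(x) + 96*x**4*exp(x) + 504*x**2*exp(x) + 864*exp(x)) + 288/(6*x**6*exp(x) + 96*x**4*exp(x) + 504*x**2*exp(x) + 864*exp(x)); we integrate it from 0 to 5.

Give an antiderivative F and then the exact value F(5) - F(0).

The integrand splits into summands that can be handled one at a time.
F(x) = -5*(-4*x/3 - 5/2)*atan(x/2)/(2*(x**2 + 6)) - exp(-x)/3 is an antiderivative of f.
Check: d/dx[-5*(-4*x/3 - 5/2)*atan(x/2)/(2*(x**2 + 6)) - exp(-x)/3] = (2*x**6 - 20*x**4*exp(x)*atan(x/2) + 32*x**4 - 75*x**3*exp(x)*atan(x/2) + 40*x**3*exp(x) + 40*x**2*exp(x)*atan(x/2) + 75*x**2*exp(x) + 168*x**2 - 300*x*exp(x)*atan(x/2) + 240*x*exp(x) + 480*exp(x)*atan(x/2) + 450*exp(x) + 288)/(6*x**6*exp(x) + 96*x**4*exp(x) + 504*x**2*exp(x) + 864*exp(x)), which equals f(x).
F(5) = -exp(-5)/3 + 275*atan(5/2)/372; F(0) = -1/3.
Integral = F(5) - F(0) = -exp(-5)/3 + 1/3 + 275*atan(5/2)/372.

Antiderivative: F(x) = -5*(-4*x/3 - 5/2)*atan(x/2)/(2*(x**2 + 6)) - exp(-x)/3; value = -exp(-5)/3 + 1/3 + 275*atan(5/2)/372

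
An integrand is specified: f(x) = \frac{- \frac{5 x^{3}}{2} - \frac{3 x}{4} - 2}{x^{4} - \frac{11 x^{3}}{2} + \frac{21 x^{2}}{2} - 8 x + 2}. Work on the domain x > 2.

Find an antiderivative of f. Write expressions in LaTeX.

The denominator factors as 2 \left(x - 2\right)^{2} \left(x - 1\right) \left(2 x - 1\right); partial fractions split f into directly integrable pieces: \frac{43}{9 \left(2 x - 1\right)} - \frac{21}{2 \left(x - 1\right)} + \frac{101}{18 \left(x - 2\right)} - \frac{47}{3 \left(x - 2\right)^{2}}.
Check: d/dx[\frac{101 \left(x - 2\right) \log{\left(x - 2 \right)} - 189 \left(x - 2\right) \log{\left(x - 1 \right)} + 43 \left(x - 2\right) \log{\left(x - \frac{1}{2} \right)} + 282}{18 \left(x - 2\right)}] = \frac{- 10 x^{3} - 3 x - 8}{4 x^{4} - 22 x^{3} + 42 x^{2} - 32 x + 8}, which equals f(x).

An antiderivative is F(x) = \frac{101 \left(x - 2\right) \log{\left(x - 2 \right)} - 189 \left(x - 2\right) \log{\left(x - 1 \right)} + 43 \left(x - 2\right) \log{\left(x - \frac{1}{2} \right)} + 282}{18 \left(x - 2\right)}.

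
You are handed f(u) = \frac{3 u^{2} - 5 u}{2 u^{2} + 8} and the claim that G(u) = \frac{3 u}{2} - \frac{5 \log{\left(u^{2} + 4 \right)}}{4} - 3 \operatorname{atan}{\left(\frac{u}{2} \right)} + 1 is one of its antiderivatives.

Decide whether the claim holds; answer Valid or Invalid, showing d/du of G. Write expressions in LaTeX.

Valid. The derivative of G reproduces f.

d/du[G] = \frac{3 u^{2} - 5 u}{2 u^{2} + 8}
This equals f(u) exactly, so the claim holds.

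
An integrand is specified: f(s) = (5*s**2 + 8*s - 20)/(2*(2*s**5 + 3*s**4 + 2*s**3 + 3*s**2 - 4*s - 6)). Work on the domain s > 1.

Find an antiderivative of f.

An antiderivative is F(s) = (-119*log(s - 1) + 1955*log(s + 1) - 996*log(s + 3/2) - 420*log(s**2 + 2) + 290*sqrt(2)*atan(sqrt(2)*s/2))/1020.

The denominator factors as 2*(s - 1)*(s + 1)*(2*s + 3)*(s**2 + 2); partial fractions split f into directly integrable pieces: -(42*s - 29)/(51*(s**2 + 2)) - 166/(85*(2*s + 3)) + 23/(12*(s + 1)) - 7/(60*(s - 1)).
Check: d/ds[(-119*log(s - 1) + 1955*log(s + 1) - 996*log(s + 3/2) - 420*log(s**2 + 2) + 290*sqrt(2)*atan(sqrt(2)*s/2))/1020] = (5*s**2 + 8*s - 20)/(4*s**5 + 6*s**4 + 4*s**3 + 6*s**2 - 8*s - 12), which equals f(s).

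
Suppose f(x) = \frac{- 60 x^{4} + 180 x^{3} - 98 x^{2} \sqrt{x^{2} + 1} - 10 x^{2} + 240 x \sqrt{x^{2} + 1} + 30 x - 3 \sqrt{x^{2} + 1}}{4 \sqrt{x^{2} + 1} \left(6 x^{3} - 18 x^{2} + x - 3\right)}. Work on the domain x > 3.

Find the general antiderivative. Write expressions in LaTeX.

A first test for any F(x): its x-derivative must equal f(x) identically.
Check: d/dx[- \frac{5 \sqrt{x^{2} + 1}}{2} - \frac{3 \log{\left(x - 3 \right)}}{4} - \frac{5 \log{\left(2 x^{2} + \frac{1}{3} \right)}}{3}] = \frac{- 60 x^{4} + 180 x^{3} - 98 x^{2} \sqrt{x^{2} + 1} - 10 x^{2} + 240 x \sqrt{x^{2} + 1} + 30 x - 3 \sqrt{x^{2} + 1}}{24 x^{3} \sqrt{x^{2} + 1} - 72 x^{2} \sqrt{x^{2} + 1} + 4 x \sqrt{x^{2} + 1} - 12 \sqrt{x^{2} + 1}}, which equals f(x).

F(x) = - \frac{5 \sqrt{x^{2} + 1}}{2} - \frac{3 \log{\left(x - 3 \right)}}{4} - \frac{5 \log{\left(2 x^{2} + \frac{1}{3} \right)}}{3} + C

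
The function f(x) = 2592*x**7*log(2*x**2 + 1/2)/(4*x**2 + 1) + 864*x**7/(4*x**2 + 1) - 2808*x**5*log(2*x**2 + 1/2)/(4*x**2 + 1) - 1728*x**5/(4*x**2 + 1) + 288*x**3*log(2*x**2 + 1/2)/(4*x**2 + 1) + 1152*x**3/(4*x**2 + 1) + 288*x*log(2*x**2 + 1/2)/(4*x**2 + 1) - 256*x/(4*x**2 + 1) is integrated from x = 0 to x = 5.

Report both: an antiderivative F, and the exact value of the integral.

Antiderivative: F(x) = -4*(2 - 3*x**2)**3*log(2*x**2 + 1/2); value = -32*log(2) + 1556068*log(101/2)

Recognize the product-rule pattern: f = u'v + uv' with u = -4*(2 - 3*x**2)**3, v = log(2*x**2 + 1/2), so integration by parts undoes it.
F(x) = -4*(2 - 3*x**2)**3*log(2*x**2 + 1/2) is an antiderivative of f.
Check: d/dx[-4*(2 - 3*x**2)**3*log(2*x**2 + 1/2)] = (2592*x**7*log(2*x**2 + 1/2) + 864*x**7 - 2808*x**5*log(2*x**2 + 1/2) - 1728*x**5 + 288*x**3*log(2*x**2 + 1/2) + 1152*x**3 + 288*x*log(2*x**2 + 1/2) - 256*x)/(4*x**2 + 1), which equals f(x).
F(5) = 1556068*log(101/2); F(0) = 32*log(2).
Integral = F(5) - F(0) = -32*log(2) + 1556068*log(101/2).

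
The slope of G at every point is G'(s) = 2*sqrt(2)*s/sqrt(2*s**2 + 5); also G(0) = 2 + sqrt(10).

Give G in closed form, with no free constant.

The substitution u = s**2 + 5/2 works: G'(s) is exactly (dG/du)*(du/ds) for that inner function.
A general antiderivative is 2*sqrt(s**2 + 5/2) + C.
The condition gives C = 2 + sqrt(10) - (sqrt(10)) = 2.
So G(s) = sqrt(2)*(2*sqrt(2*s**2 + 5) + 2*sqrt(2))/2.
Check: d/ds[sqrt(2)*(2*sqrt(2*s**2 + 5) + 2*sqrt(2))/2] = 2*sqrt(2)*s/sqrt(2*s**2 + 5) = G'(s).

G(s) = sqrt(2)*(2*sqrt(2*s**2 + 5) + 2*sqrt(2))/2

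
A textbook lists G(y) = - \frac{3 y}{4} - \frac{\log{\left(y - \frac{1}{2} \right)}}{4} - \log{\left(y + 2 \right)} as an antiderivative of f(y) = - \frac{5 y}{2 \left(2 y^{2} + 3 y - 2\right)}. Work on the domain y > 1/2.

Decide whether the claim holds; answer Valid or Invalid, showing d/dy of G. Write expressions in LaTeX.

d/dy[G] = \frac{- 6 y^{2} - 19 y + 6}{8 y^{2} + 12 y - 8}
d/dy[G] - f(y) = - \frac{3}{4} != 0.

Invalid: d/dy[G] - f = - \frac{3}{4}, which is not 0.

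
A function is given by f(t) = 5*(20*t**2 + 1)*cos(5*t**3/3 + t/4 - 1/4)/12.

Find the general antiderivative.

F(t) = 5*sin(5*t**3/3 + t/4 - 1/4)/3 + C

The substitution u = 5*t**3/3 + t/4 - 1/4 works: f is exactly (dF/du)*(du/dt) for that inner function.
Check: d/dt[5*sin(5*t**3/3 + t/4 - 1/4)/3] = 25*t**2*cos(5*t**3/3 + t/4 - 1/4)/3 + 5*cos(5*t**3/3 + t/4 - 1/4)/12, which equals f(t).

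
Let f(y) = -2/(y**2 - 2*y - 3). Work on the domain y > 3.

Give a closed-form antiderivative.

Factor the denominator ((y - 3)*(y + 1)) and decompose: f = 1/(2*(y + 1)) - 1/(2*(y - 3)); each piece integrates to a log, atan, or power term.
Check: d/dy[-log(y - 3)/2 + log(y + 1)/2] = -2/(y**2 - 2*y - 3) = f(y).

An antiderivative is F(y) = -log(y - 3)/2 + log(y + 1)/2.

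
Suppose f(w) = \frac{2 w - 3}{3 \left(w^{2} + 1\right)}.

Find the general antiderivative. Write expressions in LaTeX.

F(w) = \frac{\log{\left(w^{2} + 1 \right)}}{3} - \operatorname{atan}{\left(w \right)} + C

An antiderivative F(w) passes only if d/dw[F] lands on f(w) exactly.
Check: d/dw[\frac{\log{\left(w^{2} + 1 \right)}}{3} - \operatorname{atan}{\left(w \right)}] = \frac{2 w - 3}{3 w^{2} + 3}, which equals f(w).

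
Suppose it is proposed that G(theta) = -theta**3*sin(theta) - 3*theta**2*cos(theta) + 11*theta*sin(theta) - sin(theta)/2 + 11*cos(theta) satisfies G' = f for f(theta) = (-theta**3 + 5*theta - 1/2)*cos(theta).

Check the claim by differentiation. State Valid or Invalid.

d/dtheta[G] = -theta**3*cos(theta) + 5*theta*cos(theta) - cos(theta)/2
This equals f(theta) exactly, so the claim holds.

Valid - differentiating G returns exactly f.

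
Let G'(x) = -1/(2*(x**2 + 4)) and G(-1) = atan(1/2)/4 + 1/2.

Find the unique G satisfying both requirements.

Check a candidate G(x) by differentiating: d/dx[G] must match the given G'(x).
A general antiderivative is -atan(x/2)/4 + C.
The condition gives C = atan(1/2)/4 + 1/2 - (atan(1/2)/4) = 1/2.
So G(x) = 1/2 - atan(x/2)/4.
Check: d/dx[1/2 - atan(x/2)/4] = -1/(2*x**2 + 8), which equals G'(x).

G(x) = 1/2 - atan(x/2)/4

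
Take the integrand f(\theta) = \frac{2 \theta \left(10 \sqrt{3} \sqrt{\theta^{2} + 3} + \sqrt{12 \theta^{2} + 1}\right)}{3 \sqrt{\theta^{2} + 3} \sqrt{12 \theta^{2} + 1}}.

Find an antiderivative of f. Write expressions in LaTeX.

A candidate is checked by its d/d\theta: the result must match f(\theta).
Check: d/d\theta[\frac{\sqrt{3} \left(2 \sqrt{3} \sqrt{\theta^{2} + 3} + 5 \sqrt{12 \theta^{2} + 1}\right)}{9}] = \frac{20 \sqrt{3} \theta \sqrt{\theta^{2} + 3} + 2 \theta \sqrt{12 \theta^{2} + 1}}{3 \sqrt{\theta^{2} + 3} \sqrt{12 \theta^{2} + 1}}, which equals f(\theta).

An antiderivative is F(\theta) = \frac{\sqrt{3} \left(2 \sqrt{3} \sqrt{\theta^{2} + 3} + 5 \sqrt{12 \theta^{2} + 1}\right)}{9}.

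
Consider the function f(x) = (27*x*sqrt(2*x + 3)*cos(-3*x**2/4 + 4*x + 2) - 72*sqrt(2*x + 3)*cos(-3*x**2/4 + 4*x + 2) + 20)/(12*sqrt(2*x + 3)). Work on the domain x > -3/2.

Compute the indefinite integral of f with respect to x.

F(x) = -(-10*sqrt(2*x + 3) + 9*sin(-3*x**2/4 + 4*x + 2))/6 + C

Any candidate F(x) must reproduce f(x) exactly when differentiated.
Check: d/dx[-(-10*sqrt(2*x + 3) + 9*sin(-3*x**2/4 + 4*x + 2))/6] = (27*x*sqrt(2*x + 3)*cos(-3*x**2/4 + 4*x + 2) - 72*sqrt(2*x + 3)*cos(-3*x**2/4 + 4*x + 2) + 20)/(12*sqrt(2*x + 3)) = f(x).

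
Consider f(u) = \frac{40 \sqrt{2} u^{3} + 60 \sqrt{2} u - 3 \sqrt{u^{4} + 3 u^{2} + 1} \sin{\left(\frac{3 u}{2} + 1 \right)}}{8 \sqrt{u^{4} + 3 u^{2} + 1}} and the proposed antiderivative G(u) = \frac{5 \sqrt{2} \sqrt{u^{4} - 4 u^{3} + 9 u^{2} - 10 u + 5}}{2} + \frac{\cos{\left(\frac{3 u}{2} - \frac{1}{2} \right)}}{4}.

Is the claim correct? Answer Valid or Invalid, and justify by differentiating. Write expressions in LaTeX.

d/du[G] = \frac{40 \sqrt{2} u^{3} - 120 \sqrt{2} u^{2} + 180 \sqrt{2} u - 3 \sqrt{u^{4} - 4 u^{3} + 9 u^{2} - 10 u + 5} \sin{\left(\frac{3 u}{2} - \frac{1}{2} \right)} - 100 \sqrt{2}}{8 \sqrt{u^{4} - 4 u^{3} + 9 u^{2} - 10 u + 5}}
d/du[G] - f(u) = \frac{40 \sqrt{2} u^{3} \sqrt{u^{4} + 3 u^{2} + 1} - 40 \sqrt{2} u^{3} \sqrt{u^{4} - 4 u^{3} + 9 u^{2} - 10 u + 5} - 120 \sqrt{2} u^{2} \sqrt{u^{4} + 3 u^{2} + 1} + 180 \sqrt{2} u \sqrt{u^{4} + 3 u^{2} + 1} - 60 \sqrt{2} u \sqrt{u^{4} - 4 u^{3} + 9 u^{2} - 10 u + 5} - 3 \sqrt{u^{4} + 3 u^{2} + 1} \sqrt{u^{4} - 4 u^{3} + 9 u^{2} - 10 u + 5} \sin{\left(\frac{3 u}{2} - \frac{1}{2} \right)} + 3 \sqrt{u^{4} + 3 u^{2} + 1} \sqrt{u^{4} - 4 u^{3} + 9 u^{2} - 10 u + 5} \sin{\left(\frac{3 u}{2} + 1 \right)} - 100 \sqrt{2} \sqrt{u^{4} + 3 u^{2} + 1}}{8 \sqrt{u^{4} + 3 u^{2} + 1} \sqrt{u^{4} - 4 u^{3} + 9 u^{2} - 10 u + 5}} != 0.

Invalid: d/du[G] - f = \frac{40 \sqrt{2} u^{3} \sqrt{u^{4} + 3 u^{2} + 1} - 40 \sqrt{2} u^{3} \sqrt{u^{4} - 4 u^{3} + 9 u^{2} - 10 u + 5} - 120 \sqrt{2} u^{2} \sqrt{u^{4} + 3 u^{2} + 1} + 180 \sqrt{2} u \sqrt{u^{4} + 3 u^{2} + 1} - 60 \sqrt{2} u \sqrt{u^{4} - 4 u^{3} + 9 u^{2} - 10 u + 5} - 3 \sqrt{u^{4} + 3 u^{2} + 1} \sqrt{u^{4} - 4 u^{3} + 9 u^{2} - 10 u + 5} \sin{\left(\frac{3 u}{2} - \frac{1}{2} \right)} + 3 \sqrt{u^{4} + 3 u^{2} + 1} \sqrt{u^{4} - 4 u^{3} + 9 u^{2} - 10 u + 5} \sin{\left(\frac{3 u}{2} + 1 \right)} - 100 \sqrt{2} \sqrt{u^{4} + 3 u^{2} + 1}}{8 \sqrt{u^{4} + 3 u^{2} + 1} \sqrt{u^{4} - 4 u^{3} + 9 u^{2} - 10 u + 5}}, which is not 0.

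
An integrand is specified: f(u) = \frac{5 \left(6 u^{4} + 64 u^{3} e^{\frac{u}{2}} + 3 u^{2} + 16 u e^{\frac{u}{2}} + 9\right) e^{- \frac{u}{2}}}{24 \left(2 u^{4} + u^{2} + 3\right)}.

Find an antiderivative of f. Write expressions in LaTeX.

An antiderivative is F(u) = \frac{5 \log{\left(2 u^{4} + u^{2} + 3 \right)}}{3} - \frac{5 e^{- \frac{u}{2}}}{4}.

Whatever form F(u) takes, F'(u) = f(u) is non-negotiable.
Check: d/du[\frac{5 \log{\left(2 u^{4} + u^{2} + 3 \right)}}{3} - \frac{5 e^{- \frac{u}{2}}}{4}] = \frac{30 u^{4} + 320 u^{3} e^{\frac{u}{2}} + 15 u^{2} + 80 u e^{\frac{u}{2}} + 45}{48 u^{4} e^{\frac{u}{2}} + 24 u^{2} e^{\frac{u}{2}} + 72 e^{\frac{u}{2}}}, which equals f(u).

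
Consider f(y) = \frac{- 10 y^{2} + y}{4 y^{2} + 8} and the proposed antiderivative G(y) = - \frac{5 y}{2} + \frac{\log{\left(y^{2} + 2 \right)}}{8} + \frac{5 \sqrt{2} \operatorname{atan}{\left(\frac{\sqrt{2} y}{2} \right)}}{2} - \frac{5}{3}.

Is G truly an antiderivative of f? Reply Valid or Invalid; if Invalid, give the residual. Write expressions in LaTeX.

d/dy[G] = \frac{- 10 y^{2} + y}{4 y^{2} + 8}
This equals f(y) exactly, so the claim holds.

Valid: G'(y) = f(y).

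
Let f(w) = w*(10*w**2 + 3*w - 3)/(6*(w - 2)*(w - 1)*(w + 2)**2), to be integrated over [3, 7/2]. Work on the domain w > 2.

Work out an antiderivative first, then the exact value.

Antiderivative: F(w) = 43*log(w - 2)/48 - 5*log(w - 1)/27 + 413*log(w + 2)/432 + 31/(36*w + 72); value = -413*log(5)/432 - 5*log(5/2)/27 - 31/1980 + 5*log(2)/27 + 43*log(3/2)/48 + 413*log(11/2)/432

Factor the denominator (6*(w - 2)*(w - 1)*(w + 2)**2) and decompose: f = 413/(432*(w + 2)) - 31/(36*(w + 2)**2) - 5/(27*(w - 1)) + 43/(48*(w - 2)); each piece integrates to a log, atan, or power term.
F(w) = 43*log(w - 2)/48 - 5*log(w - 1)/27 + 413*log(w + 2)/432 + 31/(36*w + 72) is an antiderivative of f.
Check: d/dw[43*log(w - 2)/48 - 5*log(w - 1)/27 + 413*log(w + 2)/432 + 31/(36*w + 72)] = (10*w**3 + 3*w**2 - 3*w)/(6*w**4 + 6*w**3 - 36*w**2 - 24*w + 48), which equals f(w).
F(7/2) = -5*log(5/2)/27 + 31/198 + 43*log(3/2)/48 + 413*log(11/2)/432; F(3) = -5*log(2)/27 + 31/180 + 413*log(5)/432.
Integral = F(7/2) - F(3) = -413*log(5)/432 - 5*log(5/2)/27 - 31/1980 + 5*log(2)/27 + 43*log(3/2)/48 + 413*log(11/2)/432.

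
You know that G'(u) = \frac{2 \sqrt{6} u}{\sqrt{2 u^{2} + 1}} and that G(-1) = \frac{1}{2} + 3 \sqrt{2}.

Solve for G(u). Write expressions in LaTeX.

G'(u) matches the chain-rule pattern g'(h)*h' with inner function h(u) = 3 u^{2} + \frac{3}{2}; substituting w = h(u) collapses the integral.
A general antiderivative is 2 \sqrt{3 u^{2} + \frac{3}{2}} + C.
The condition gives C = \frac{1}{2} + 3 \sqrt{2} - (3 \sqrt{2}) = \frac{1}{2}.
So G(u) = \frac{\sqrt{2} \left(4 \sqrt{3} \sqrt{2 u^{2} + 1} + \sqrt{2}\right)}{4}.
Check: d/du[\frac{\sqrt{2} \left(4 \sqrt{3} \sqrt{2 u^{2} + 1} + \sqrt{2}\right)}{4}] = \frac{2 \sqrt{6} u}{\sqrt{2 u^{2} + 1}} = G'(u).

G(u) = \frac{\sqrt{2} \left(4 \sqrt{3} \sqrt{2 u^{2} + 1} + \sqrt{2}\right)}{4}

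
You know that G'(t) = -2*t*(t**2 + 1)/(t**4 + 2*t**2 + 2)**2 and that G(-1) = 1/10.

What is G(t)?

G(t) = 1/(2*t**4 + 4*t**2 + 4)

The substitution u = t**4 + 2*t**2 + 2 works: G'(t) is exactly (dG/du)*(du/dt) for that inner function.
A general antiderivative is 1/(2*(t**4 + 2*t**2 + 2)) + C.
The condition gives C = 1/10 - (1/10) = 0.
So G(t) = 1/(2*t**4 + 4*t**2 + 4).
Check: d/dt[1/(2*t**4 + 4*t**2 + 4)] = (-2*t**3 - 2*t)/(t**8 + 4*t**6 + 8*t**4 + 8*t**2 + 4), which equals G'(t).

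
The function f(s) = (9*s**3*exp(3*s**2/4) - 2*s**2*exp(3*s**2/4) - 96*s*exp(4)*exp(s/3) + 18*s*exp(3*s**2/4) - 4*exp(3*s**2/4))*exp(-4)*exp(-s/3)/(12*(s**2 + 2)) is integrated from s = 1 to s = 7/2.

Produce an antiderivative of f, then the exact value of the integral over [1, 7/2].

An antiderivative F(s) passes only if d/ds[F] lands on f(s) exactly.
F(s) = exp(3*s**2/4 - s/3 - 4)/2 - 4*log(s**2/2 + 1) is an antiderivative of f.
Check: d/ds[exp(3*s**2/4 - s/3 - 4)/2 - 4*log(s**2/2 + 1)] = (9*s**3 - 2*s**2 - 96*s*exp(4)*exp(s/3)*exp(-3*s**2/4) + 18*s - 4)/(12*s**2*exp(4)*exp(s/3)*exp(-3*s**2/4) + 24*exp(4)*exp(s/3)*exp(-3*s**2/4)), which equals f(s).
F(7/2) = -4*log(57/8) + exp(193/48)/2; F(1) = -4*log(3/2) + exp(-43/12)/2.
Integral = F(7/2) - F(1) = -4*log(57/8) - exp(-43/12)/2 + 4*log(3/2) + exp(193/48)/2.

Antiderivative: F(s) = exp(3*s**2/4 - s/3 - 4)/2 - 4*log(s**2/2 + 1); value = -4*log(57/8) - exp(-43/12)/2 + 4*log(3/2) + exp(193/48)/2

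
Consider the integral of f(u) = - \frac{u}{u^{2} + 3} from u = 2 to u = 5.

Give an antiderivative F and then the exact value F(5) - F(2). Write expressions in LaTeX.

Antiderivative: F(u) = - \frac{\log{\left(u^{2} + 3 \right)}}{2}; value = - \frac{\log{\left(28 \right)}}{2} + \frac{\log{\left(7 \right)}}{2}

f matches the chain-rule pattern g'(h)*h' with inner function h(u) = u^{2} + 3; substituting w = h(u) collapses the integral.
F(u) = - \frac{\log{\left(u^{2} + 3 \right)}}{2} is an antiderivative of f.
Check: d/du[- \frac{\log{\left(u^{2} + 3 \right)}}{2}] = - \frac{u}{u^{2} + 3} = f(u).
F(5) = - \frac{\log{\left(28 \right)}}{2}; F(2) = - \frac{\log{\left(7 \right)}}{2}.
Integral = F(5) - F(2) = - \frac{\log{\left(28 \right)}}{2} + \frac{\log{\left(7 \right)}}{2}.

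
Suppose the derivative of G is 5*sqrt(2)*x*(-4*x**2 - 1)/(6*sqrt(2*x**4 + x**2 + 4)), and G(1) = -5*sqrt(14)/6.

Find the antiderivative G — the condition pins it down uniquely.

G(x) = -5*sqrt(2)*sqrt(2*x**4 + x**2 + 4)/6

G'(x) matches the chain-rule pattern g'(h)*h' with inner function h(x) = x**4 + x**2/2 + 2; substituting u = h(x) collapses the integral.
A general antiderivative is -5*sqrt(x**4 + x**2/2 + 2)/3 + C.
The condition gives C = -5*sqrt(14)/6 - (-5*sqrt(14)/6) = 0.
So G(x) = -5*sqrt(2)*sqrt(2*x**4 + x**2 + 4)/6.
Check: d/dx[-5*sqrt(2)*sqrt(2*x**4 + x**2 + 4)/6] = (-20*sqrt(2)*x**3 - 5*sqrt(2)*x)/(6*sqrt(2*x**4 + x**2 + 4)), which equals G'(x).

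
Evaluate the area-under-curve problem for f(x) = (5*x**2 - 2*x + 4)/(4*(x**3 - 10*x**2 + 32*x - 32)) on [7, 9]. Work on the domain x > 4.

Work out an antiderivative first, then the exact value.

Antiderivative: F(x) = (5*x*log(x - 2) - 20*log(x - 2) - 38)/(4*(x - 4)); value = -5*log(5)/4 + 19/15 + 5*log(7)/4

Factor the denominator (4*(x - 4)**2*(x - 2)) and decompose: f = 5/(4*(x - 2)) + 19/(2*(x - 4)**2); each piece integrates to a log, atan, or power term.
F(x) = (5*x*log(x - 2) - 20*log(x - 2) - 38)/(4*(x - 4)) is an antiderivative of f.
Check: d/dx[(5*x*log(x - 2) - 20*log(x - 2) - 38)/(4*(x - 4))] = (5*x**2 - 2*x + 4)/(4*x**3 - 40*x**2 + 128*x - 128), which equals f(x).
F(9) = -19/10 + 5*log(7)/4; F(7) = -19/6 + 5*log(5)/4.
Integral = F(9) - F(7) = -5*log(5)/4 + 19/15 + 5*log(7)/4.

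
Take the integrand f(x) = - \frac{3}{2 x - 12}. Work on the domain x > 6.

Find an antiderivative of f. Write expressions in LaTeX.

An antiderivative is F(x) = - \frac{3 \log{\left(x - 6 \right)}}{2}.

Since d/dx undoes antidifferentiation here, F'(x) = f(x) is required of F(x).
Check: d/dx[- \frac{3 \log{\left(x - 6 \right)}}{2}] = - \frac{3}{2 x - 12} = f(x).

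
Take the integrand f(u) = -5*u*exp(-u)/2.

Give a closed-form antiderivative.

An antiderivative is F(u) = 5*u*exp(-u)/2 + 5*exp(-u)/2.

Recognize the product-rule pattern: f = v'r + vr' with v = 5*u/2 + 5/2, r = exp(-u), so integration by parts undoes it.
Check: d/du[5*u*exp(-u)/2 + 5*exp(-u)/2] = -5*u*exp(-u)/2 = f(u).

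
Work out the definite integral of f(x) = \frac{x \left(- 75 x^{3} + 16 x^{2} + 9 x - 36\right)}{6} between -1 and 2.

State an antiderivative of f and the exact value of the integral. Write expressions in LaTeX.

Differentiate the proposed F(x) back; it has to land on f(x) exactly.
F(x) = - \frac{5 x^{5}}{2} + \frac{2 x^{4}}{3} + \frac{x^{3}}{2} - 3 x^{2} is an antiderivative of f.
Check: d/dx[- \frac{5 x^{5}}{2} + \frac{2 x^{4}}{3} + \frac{x^{3}}{2} - 3 x^{2}] = - \frac{25 x^{4}}{2} + \frac{8 x^{3}}{3} + \frac{3 x^{2}}{2} - 6 x, which equals f(x).
F(2) = - \frac{232}{3}; F(-1) = - \frac{1}{3}.
Integral = F(2) - F(-1) = -77.

Antiderivative: F(x) = - \frac{5 x^{5}}{2} + \frac{2 x^{4}}{3} + \frac{x^{3}}{2} - 3 x^{2}; value = -77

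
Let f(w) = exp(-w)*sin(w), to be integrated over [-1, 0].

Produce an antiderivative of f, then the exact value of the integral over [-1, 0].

Whatever form F(w) takes, F'(w) = f(w) is non-negotiable.
F(w) = -(sin(w) + cos(w))*exp(-w)/2 is an antiderivative of f.
Check: d/dw[-(sin(w) + cos(w))*exp(-w)/2] = exp(-w)*sin(w) = f(w).
F(0) = -1/2; F(-1) = -exp(1)*cos(1)/2 + exp(1)*sin(1)/2.
Integral = F(0) - F(-1) = -exp(1)*sin(1)/2 - 1/2 + exp(1)*cos(1)/2.

Antiderivative: F(w) = -(sin(w) + cos(w))*exp(-w)/2; value = -exp(1)*sin(1)/2 - 1/2 + exp(1)*cos(1)/2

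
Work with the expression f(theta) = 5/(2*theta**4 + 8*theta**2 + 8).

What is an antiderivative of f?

Recover f(theta) by differentiating a candidate F(theta); any mismatch rules it out.
Check: d/dtheta[5*(sqrt(2)*theta**2*atan(sqrt(2)*theta/2) + 2*theta + 2*sqrt(2)*atan(sqrt(2)*theta/2))/(16*(theta**2 + 2))] = 5/(2*theta**4 + 8*theta**2 + 8) = f(theta).

An antiderivative is F(theta) = 5*(sqrt(2)*theta**2*atan(sqrt(2)*theta/2) + 2*theta + 2*sqrt(2)*atan(sqrt(2)*theta/2))/(16*(theta**2 + 2)).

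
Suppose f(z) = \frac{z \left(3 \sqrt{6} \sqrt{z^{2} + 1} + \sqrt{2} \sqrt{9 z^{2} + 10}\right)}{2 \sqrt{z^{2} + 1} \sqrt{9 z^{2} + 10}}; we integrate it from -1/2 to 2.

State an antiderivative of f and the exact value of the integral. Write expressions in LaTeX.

Antiderivative: F(z) = \frac{3 \sqrt{2} \sqrt{z^{2} + 1} + \sqrt{6} \sqrt{9 z^{2} + 10}}{6}; value = - \frac{7 \sqrt{6}}{12} + \frac{\sqrt{10}}{4} + \frac{\sqrt{69}}{3}

Differentiate the proposed F(z) back; it has to land on f(z) exactly.
F(z) = \frac{3 \sqrt{2} \sqrt{z^{2} + 1} + \sqrt{6} \sqrt{9 z^{2} + 10}}{6} is an antiderivative of f.
Check: d/dz[\frac{3 \sqrt{2} \sqrt{z^{2} + 1} + \sqrt{6} \sqrt{9 z^{2} + 10}}{6}] = \frac{3 \sqrt{6} z \sqrt{z^{2} + 1} + \sqrt{2} z \sqrt{9 z^{2} + 10}}{2 \sqrt{z^{2} + 1} \sqrt{9 z^{2} + 10}}, which equals f(z).
F(2) = \frac{\sqrt{10}}{2} + \frac{\sqrt{69}}{3}; F(-1/2) = \frac{\sqrt{10}}{4} + \frac{7 \sqrt{6}}{12}.
Integral = F(2) - F(-1/2) = - \frac{7 \sqrt{6}}{12} + \frac{\sqrt{10}}{4} + \frac{\sqrt{69}}{3}.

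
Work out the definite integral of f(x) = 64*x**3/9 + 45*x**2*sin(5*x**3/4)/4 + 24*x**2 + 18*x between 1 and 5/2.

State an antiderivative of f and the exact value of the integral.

Antiderivative: F(x) = 4*(2*x**2/3 + 3*x/2)**2 - 3*cos(5*x**3/4); value = -3*cos(625/32) + 3*cos(5/4) + 2783/12

Integrate term by term and add the pieces.
F(x) = 4*(2*x**2/3 + 3*x/2)**2 - 3*cos(5*x**3/4) is an antiderivative of f.
Check: d/dx[4*(2*x**2/3 + 3*x/2)**2 - 3*cos(5*x**3/4)] = 64*x**3/9 + 45*x**2*sin(5*x**3/4)/4 + 24*x**2 + 18*x = f(x).
F(5/2) = 9025/36 - 3*cos(625/32); F(1) = 169/9 - 3*cos(5/4).
Integral = F(5/2) - F(1) = -3*cos(625/32) + 3*cos(5/4) + 2783/12.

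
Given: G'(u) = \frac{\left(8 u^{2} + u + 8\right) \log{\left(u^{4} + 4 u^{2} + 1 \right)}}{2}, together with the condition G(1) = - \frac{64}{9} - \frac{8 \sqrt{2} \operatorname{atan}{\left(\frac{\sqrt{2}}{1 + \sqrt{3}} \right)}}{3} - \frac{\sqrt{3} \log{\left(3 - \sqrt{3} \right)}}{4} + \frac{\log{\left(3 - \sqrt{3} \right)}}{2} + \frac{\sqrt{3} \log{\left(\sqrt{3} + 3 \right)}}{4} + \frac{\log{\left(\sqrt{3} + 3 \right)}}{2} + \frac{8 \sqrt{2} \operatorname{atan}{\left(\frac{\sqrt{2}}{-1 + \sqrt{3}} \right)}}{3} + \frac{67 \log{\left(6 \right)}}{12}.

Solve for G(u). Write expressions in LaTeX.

Since d/du undoes antidifferentiation here, G(u) must give back the stated G'(u).
A general antiderivative is - \frac{16 u^{3}}{9} - \frac{u^{2}}{2} - \frac{16 u}{3} + \left(\frac{4 u^{3}}{3} + \frac{u^{2}}{4} + 4 u\right) \log{\left(u^{4} + 4 u^{2} + 1 \right)} - \left(- \frac{1}{2} + \frac{\sqrt{3}}{4}\right) \log{\left(u^{2} - \sqrt{3} + 2 \right)} - \left(- \frac{1}{2} - \frac{\sqrt{3}}{4}\right) \log{\left(u^{2} + \sqrt{3} + 2 \right)} + \frac{8 \sqrt{2} \operatorname{atan}{\left(\frac{\sqrt{2} u}{-1 + \sqrt{3}} \right)}}{3} - \frac{8 \sqrt{2} \operatorname{atan}{\left(\frac{\sqrt{2} u}{1 + \sqrt{3}} \right)}}{3} + C.
The condition gives C = - \frac{64}{9} - \frac{8 \sqrt{2} \operatorname{atan}{\left(\frac{\sqrt{2}}{1 + \sqrt{3}} \right)}}{3} - \frac{\sqrt{3} \log{\left(3 - \sqrt{3} \right)}}{4} + \frac{\log{\left(3 - \sqrt{3} \right)}}{2} + \frac{\sqrt{3} \log{\left(\sqrt{3} + 3 \right)}}{4} + \frac{\log{\left(\sqrt{3} + 3 \right)}}{2} + \frac{8 \sqrt{2} \operatorname{atan}{\left(\frac{\sqrt{2}}{-1 + \sqrt{3}} \right)}}{3} + \frac{67 \log{\left(6 \right)}}{12} - (- \frac{137}{18} - \frac{8 \sqrt{2} \operatorname{atan}{\left(\frac{\sqrt{2}}{1 + \sqrt{3}} \right)}}{3} - \frac{\sqrt{3} \log{\left(3 - \sqrt{3} \right)}}{4} + \frac{\log{\left(3 - \sqrt{3} \right)}}{2} + \frac{\sqrt{3} \log{\left(\sqrt{3} + 3 \right)}}{4} + \frac{\log{\left(\sqrt{3} + 3 \right)}}{2} + \frac{8 \sqrt{2} \operatorname{atan}{\left(\frac{\sqrt{2}}{-1 + \sqrt{3}} \right)}}{3} + \frac{67 \log{\left(6 \right)}}{12}) = \frac{1}{2}.
So G(u) = \frac{- 64 u^{3} - 18 u^{2} + 3 u \left(16 u^{2} + 3 u + 48\right) \log{\left(u^{4} + 4 u^{2} + 1 \right)} - 192 u - 9 \left(-2 + \sqrt{3}\right) \log{\left(u^{2} - \sqrt{3} + 2 \right)} - 9 \left(-2 - \sqrt{3}\right) \log{\left(u^{2} + \sqrt{3} + 2 \right)} + 96 \sqrt{2} \operatorname{atan}{\left(\frac{\sqrt{2} u}{-1 + \sqrt{3}} \right)} - 96 \sqrt{2} \operatorname{atan}{\left(\frac{\sqrt{2} u}{1 + \sqrt{3}} \right)} + 18}{36}.
Check: d/du[\frac{- 64 u^{3} - 18 u^{2} + 3 u \left(16 u^{2} + 3 u + 48\right) \log{\left(u^{4} + 4 u^{2} + 1 \right)} - 192 u - 9 \left(-2 + \sqrt{3}\right) \log{\left(u^{2} - \sqrt{3} + 2 \right)} - 9 \left(-2 - \sqrt{3}\right) \log{\left(u^{2} + \sqrt{3} + 2 \right)} + 96 \sqrt{2} \operatorname{atan}{\left(\frac{\sqrt{2} u}{-1 + \sqrt{3}} \right)} - 96 \sqrt{2} \operatorname{atan}{\left(\frac{\sqrt{2} u}{1 + \sqrt{3}} \right)} + 18}{36}] = 4 u^{2} \log{\left(u^{4} + 4 u^{2} + 1 \right)} + \frac{u \log{\left(u^{4} + 4 u^{2} + 1 \right)}}{2} + 4 \log{\left(u^{4} + 4 u^{2} + 1 \right)}, which equals G'(u).

G(u) = \frac{- 64 u^{3} - 18 u^{2} + 3 u \left(16 u^{2} + 3 u + 48\right) \log{\left(u^{4} + 4 u^{2} + 1 \right)} - 192 u - 9 \left(-2 + \sqrt{3}\right) \log{\left(u^{2} - \sqrt{3} + 2 \right)} - 9 \left(-2 - \sqrt{3}\right) \log{\left(u^{2} + \sqrt{3} + 2 \right)} + 96 \sqrt{2} \operatorname{atan}{\left(\frac{\sqrt{2} u}{-1 + \sqrt{3}} \right)} - 96 \sqrt{2} \operatorname{atan}{\left(\frac{\sqrt{2} u}{1 + \sqrt{3}} \right)} + 18}{36}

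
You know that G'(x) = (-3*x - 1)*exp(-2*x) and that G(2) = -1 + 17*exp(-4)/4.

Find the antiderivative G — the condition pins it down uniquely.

G(x) = (6*x - 4*exp(2*x) + 5)*exp(-2*x)/4

G'(x) has the shape u'v + uv' for u = 3*x/2 + 5/4 and v = exp(-2*x) — it is the derivative of the product u*v.
A general antiderivative is (6*x + 5)*exp(-2*x)/4 + C.
The condition gives C = -1 + 17*exp(-4)/4 - (17*exp(-4)/4) = -1.
So G(x) = (6*x - 4*exp(2*x) + 5)*exp(-2*x)/4.
Check: d/dx[(6*x - 4*exp(2*x) + 5)*exp(-2*x)/4] = (-3*x - 1)*exp(-2*x) = G'(x).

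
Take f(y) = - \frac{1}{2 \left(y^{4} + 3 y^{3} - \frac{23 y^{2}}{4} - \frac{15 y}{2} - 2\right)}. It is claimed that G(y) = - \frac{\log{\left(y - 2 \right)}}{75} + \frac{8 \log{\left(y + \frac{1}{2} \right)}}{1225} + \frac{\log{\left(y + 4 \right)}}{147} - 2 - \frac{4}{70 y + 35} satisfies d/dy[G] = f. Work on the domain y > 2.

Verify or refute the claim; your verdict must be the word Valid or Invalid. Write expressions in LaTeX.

d/dy[G] = - \frac{2}{4 y^{4} + 12 y^{3} - 23 y^{2} - 30 y - 8}
This equals f(y) exactly, so the claim holds.

Valid. The derivative of G reproduces f.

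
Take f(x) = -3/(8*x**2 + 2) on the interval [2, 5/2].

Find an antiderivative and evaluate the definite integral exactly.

Antiderivative: F(x) = -3*atan(2*x)/4; value = -3*atan(5)/4 + 3*atan(4)/4

Differentiate the proposed F(x) back; it has to land on f(x) exactly.
F(x) = -3*atan(2*x)/4 is an antiderivative of f.
Check: d/dx[-3*atan(2*x)/4] = -3/(8*x**2 + 2) = f(x).
F(5/2) = -3*atan(5)/4; F(2) = -3*atan(4)/4.
Integral = F(5/2) - F(2) = -3*atan(5)/4 + 3*atan(4)/4.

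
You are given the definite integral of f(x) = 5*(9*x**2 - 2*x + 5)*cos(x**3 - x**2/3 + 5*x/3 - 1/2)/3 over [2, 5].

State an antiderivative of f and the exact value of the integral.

Antiderivative: F(x) = 5*sin(x**3 - x**2/3 + 5*x/3 - 1/2); value = 5*sin(249/2) - 5*sin(19/2)

The substitution u = x**3 - x**2/3 + 5*x/3 - 1/2 works: f is exactly (dF/du)*(du/dx) for that inner function.
F(x) = 5*sin(x**3 - x**2/3 + 5*x/3 - 1/2) is an antiderivative of f.
Check: d/dx[5*sin(x**3 - x**2/3 + 5*x/3 - 1/2)] = 15*x**2*cos(x**3 - x**2/3 + 5*x/3 - 1/2) - 10*x*cos(x**3 - x**2/3 + 5*x/3 - 1/2)/3 + 25*cos(x**3 - x**2/3 + 5*x/3 - 1/2)/3, which equals f(x).
F(5) = 5*sin(249/2); F(2) = 5*sin(19/2).
Integral = F(5) - F(2) = 5*sin(249/2) - 5*sin(19/2).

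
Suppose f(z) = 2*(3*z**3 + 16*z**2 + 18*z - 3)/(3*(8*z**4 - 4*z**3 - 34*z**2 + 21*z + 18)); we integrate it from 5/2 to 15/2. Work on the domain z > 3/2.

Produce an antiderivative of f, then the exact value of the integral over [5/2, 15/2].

Antiderivative: F(z) = -(-20934*z*log(z - 3/2) + 6566*z*log(z + 1/2) + 256*z*log(z + 2) + 31401*log(z - 3/2) - 9849*log(z + 1/2) - 384*log(z + 2) + 47124)/(28224*(2*z - 3)); value = -67*log(8)/576 - 2*log(19/2)/441 + 2*log(9/2)/441 + 67*log(3)/576 + 1163*log(6)/3136 + 935/1344

The denominator factors as 3*(z + 2)*(2*z - 3)**2*(2*z + 1); partial fractions split f into directly integrable pieces: -67/(288*(2*z + 1)) + 1163/(1568*(2*z - 3)) + 187/(56*(2*z - 3)**2) - 2/(441*(z + 2)).
F(z) = -(-20934*z*log(z - 3/2) + 6566*z*log(z + 1/2) + 256*z*log(z + 2) + 31401*log(z - 3/2) - 9849*log(z + 1/2) - 384*log(z + 2) + 47124)/(28224*(2*z - 3)) is an antiderivative of f.
Check: d/dz[-(-20934*z*log(z - 3/2) + 6566*z*log(z + 1/2) + 256*z*log(z + 2) + 31401*log(z - 3/2) - 9849*log(z + 1/2) - 384*log(z + 2) + 47124)/(28224*(2*z - 3))] = (6*z**3 + 32*z**2 + 36*z - 6)/(24*z**4 - 12*z**3 - 102*z**2 + 63*z + 54), which equals f(z).
F(15/2) = -67*log(8)/576 - 187/1344 - 2*log(19/2)/441 + 1163*log(6)/3136; F(5/2) = -187/224 - 67*log(3)/576 - 2*log(9/2)/441.
Integral = F(15/2) - F(5/2) = -67*log(8)/576 - 2*log(19/2)/441 + 2*log(9/2)/441 + 67*log(3)/576 + 1163*log(6)/3136 + 935/1344.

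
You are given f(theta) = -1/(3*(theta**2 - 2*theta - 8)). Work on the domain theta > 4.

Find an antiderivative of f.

An antiderivative is F(theta) = (-log(theta - 4) + log(theta + 2))/18.

Factor the denominator (3*(theta - 4)*(theta + 2)) and decompose: f = 1/(18*(theta + 2)) - 1/(18*(theta - 4)); each piece integrates to a log, atan, or power term.
Check: d/dtheta[(-log(theta - 4) + log(theta + 2))/18] = -1/(3*theta**2 - 6*theta - 24), which equals f(theta).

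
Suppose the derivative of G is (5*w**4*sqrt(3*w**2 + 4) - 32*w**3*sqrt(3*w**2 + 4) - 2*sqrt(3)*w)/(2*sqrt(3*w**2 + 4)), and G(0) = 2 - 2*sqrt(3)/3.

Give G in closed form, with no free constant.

The proposed G(w) is checked by its d/dw: the result must match the given G'(w).
A general antiderivative is w**5/2 - 4*w**4 - sqrt(w**2 + 4/3) + C.
The condition gives C = 2 - 2*sqrt(3)/3 - (-2*sqrt(3)/3) = 2.
So G(w) = sqrt(3)*(sqrt(3)*w**5 - 8*sqrt(3)*w**4 - 2*sqrt(3*w**2 + 4) + 4*sqrt(3))/6.
Check: d/dw[sqrt(3)*(sqrt(3)*w**5 - 8*sqrt(3)*w**4 - 2*sqrt(3*w**2 + 4) + 4*sqrt(3))/6] = (5*w**4*sqrt(3*w**2 + 4) - 32*w**3*sqrt(3*w**2 + 4) - 2*sqrt(3)*w)/(2*sqrt(3*w**2 + 4)) = G'(w).

G(w) = sqrt(3)*(sqrt(3)*w**5 - 8*sqrt(3)*w**4 - 2*sqrt(3*w**2 + 4) + 4*sqrt(3))/6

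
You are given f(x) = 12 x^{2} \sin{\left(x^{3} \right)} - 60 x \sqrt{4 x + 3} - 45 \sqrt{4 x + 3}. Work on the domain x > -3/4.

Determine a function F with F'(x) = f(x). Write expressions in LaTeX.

An antiderivative is F(x) = - \frac{3 \left(4 x + 3\right)^{\frac{5}{2}}}{2} - 4 \cos{\left(x^{3} \right)}.

The integrand splits into summands that can be handled one at a time.
Check: d/dx[- \frac{3 \left(4 x + 3\right)^{\frac{5}{2}}}{2} - 4 \cos{\left(x^{3} \right)}] = 12 x^{2} \sin{\left(x^{3} \right)} - 60 x \sqrt{4 x + 3} - 45 \sqrt{4 x + 3} = f(x).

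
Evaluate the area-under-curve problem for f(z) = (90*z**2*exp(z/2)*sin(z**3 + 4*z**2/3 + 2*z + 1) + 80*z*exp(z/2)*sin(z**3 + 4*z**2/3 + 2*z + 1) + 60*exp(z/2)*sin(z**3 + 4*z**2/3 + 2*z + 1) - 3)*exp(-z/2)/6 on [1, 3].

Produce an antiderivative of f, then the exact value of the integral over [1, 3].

Antiderivative: F(z) = -5*cos(z**3 + 4*z**2/3 + 2*z + 1) + exp(-z/2); value = -exp(-1/2) + exp(-3/2) - 5*cos(46) + 5*cos(16/3)

Check any antiderivative F(z) by computing F'(z) and comparing it with f(z).
F(z) = -5*cos(z**3 + 4*z**2/3 + 2*z + 1) + exp(-z/2) is an antiderivative of f.
Check: d/dz[-5*cos(z**3 + 4*z**2/3 + 2*z + 1) + exp(-z/2)] = (90*z**2*exp(z/2)*sin(z**3 + 4*z**2/3 + 2*z + 1) + 80*z*exp(z/2)*sin(z**3 + 4*z**2/3 + 2*z + 1) + 60*exp(z/2)*sin(z**3 + 4*z**2/3 + 2*z + 1) - 3)*exp(-z/2)/6 = f(z).
F(3) = exp(-3/2) - 5*cos(46); F(1) = -5*cos(16/3) + exp(-1/2).
Integral = F(3) - F(1) = -exp(-1/2) + exp(-3/2) - 5*cos(46) + 5*cos(16/3).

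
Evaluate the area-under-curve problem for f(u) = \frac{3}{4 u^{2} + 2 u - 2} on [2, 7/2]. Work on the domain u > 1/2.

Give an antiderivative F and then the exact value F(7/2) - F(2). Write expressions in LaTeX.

Factor the denominator (2 \left(u + 1\right) \left(2 u - 1\right)) and decompose: f = \frac{1}{2 u - 1} - \frac{1}{2 \left(u + 1\right)}; each piece integrates to a log, atan, or power term.
F(u) = \frac{\log{\left(u - \frac{1}{2} \right)}}{2} - \frac{\log{\left(u + 1 \right)}}{2} is an antiderivative of f.
Check: d/du[\frac{\log{\left(u - \frac{1}{2} \right)}}{2} - \frac{\log{\left(u + 1 \right)}}{2}] = \frac{3}{4 u^{2} + 2 u - 2} = f(u).
F(7/2) = - \frac{\log{\left(\frac{9}{2} \right)}}{2} + \frac{\log{\left(3 \right)}}{2}; F(2) = - \frac{\log{\left(3 \right)}}{2} + \frac{\log{\left(\frac{3}{2} \right)}}{2}.
Integral = F(7/2) - F(2) = - \frac{\log{\left(\frac{9}{2} \right)}}{2} - \frac{\log{\left(\frac{3}{2} \right)}}{2} + \log{\left(3 \right)}.

Antiderivative: F(u) = \frac{\log{\left(u - \frac{1}{2} \right)}}{2} - \frac{\log{\left(u + 1 \right)}}{2}; value = - \frac{\log{\left(\frac{9}{2} \right)}}{2} - \frac{\log{\left(\frac{3}{2} \right)}}{2} + \log{\left(3 \right)}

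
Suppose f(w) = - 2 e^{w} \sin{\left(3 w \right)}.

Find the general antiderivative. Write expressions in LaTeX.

F(w) = - \frac{e^{w} \sin{\left(3 w \right)}}{5} + \frac{3 e^{w} \cos{\left(3 w \right)}}{5} + C

Check any antiderivative F(w) by computing F'(w) and comparing it with f(w).
Check: d/dw[- \frac{e^{w} \sin{\left(3 w \right)}}{5} + \frac{3 e^{w} \cos{\left(3 w \right)}}{5}] = - 2 e^{w} \sin{\left(3 w \right)} = f(w).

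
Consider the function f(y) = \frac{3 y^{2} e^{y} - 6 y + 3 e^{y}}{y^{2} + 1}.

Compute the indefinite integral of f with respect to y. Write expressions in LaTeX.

Any candidate F(y) must reproduce f(y) exactly when differentiated.
Check: d/dy[3 \left(e^{y} - \log{\left(y^{2} + 1 \right)}\right)] = \frac{3 y^{2} e^{y} - 6 y + 3 e^{y}}{y^{2} + 1} = f(y).

F(y) = 3 \left(e^{y} - \log{\left(y^{2} + 1 \right)}\right) + C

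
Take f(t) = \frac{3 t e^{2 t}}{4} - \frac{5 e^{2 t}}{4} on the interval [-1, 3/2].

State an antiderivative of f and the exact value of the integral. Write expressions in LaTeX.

f has the shape u'v + uv' for u = \frac{3 t}{8} - \frac{13}{16} and v = e^{2 t} — it is the derivative of the product u*v.
F(t) = \frac{\left(6 t - 13\right) e^{2 t}}{16} is an antiderivative of f.
Check: d/dt[\frac{\left(6 t - 13\right) e^{2 t}}{16}] = \frac{3 t e^{2 t}}{4} - \frac{5 e^{2 t}}{4} = f(t).
F(3/2) = - \frac{e^{3}}{4}; F(-1) = - \frac{19}{16 e^{2}}.
Integral = F(3/2) - F(-1) = - \frac{e^{3}}{4} + \frac{19}{16 e^{2}}.

Antiderivative: F(t) = \frac{\left(6 t - 13\right) e^{2 t}}{16}; value = - \frac{e^{3}}{4} + \frac{19}{16 e^{2}}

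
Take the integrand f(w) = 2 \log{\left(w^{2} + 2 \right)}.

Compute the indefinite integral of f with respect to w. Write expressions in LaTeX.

Differentiate the proposed F(w) back; it has to land on f(w) exactly.
Check: d/dw[2 w \log{\left(w^{2} + 2 \right)} - 4 w + 4 \sqrt{2} \operatorname{atan}{\left(\frac{\sqrt{2} w}{2} \right)}] = 2 \log{\left(w^{2} + 2 \right)} = f(w).

F(w) = 2 w \log{\left(w^{2} + 2 \right)} - 4 w + 4 \sqrt{2} \operatorname{atan}{\left(\frac{\sqrt{2} w}{2} \right)} + C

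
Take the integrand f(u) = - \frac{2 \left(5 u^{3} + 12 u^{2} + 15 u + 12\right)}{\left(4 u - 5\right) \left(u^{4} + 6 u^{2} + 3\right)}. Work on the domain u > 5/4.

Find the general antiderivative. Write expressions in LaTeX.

F(u) = - 2 \log{\left(2 u - \frac{5}{2} \right)} + \frac{\log{\left(\frac{u^{4}}{3} + 2 u^{2} + 1 \right)}}{2} + C

Check any antiderivative F(u) by computing F'(u) and comparing it with f(u).
Check: d/du[- 2 \log{\left(2 u - \frac{5}{2} \right)} + \frac{\log{\left(\frac{u^{4}}{3} + 2 u^{2} + 1 \right)}}{2}] = \frac{- 10 u^{3} - 24 u^{2} - 30 u - 24}{4 u^{5} - 5 u^{4} + 24 u^{3} - 30 u^{2} + 12 u - 15}, which equals f(u).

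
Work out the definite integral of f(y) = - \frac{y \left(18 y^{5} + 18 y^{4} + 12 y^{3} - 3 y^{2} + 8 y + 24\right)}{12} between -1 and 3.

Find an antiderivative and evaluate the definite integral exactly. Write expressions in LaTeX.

A first test for any F(y): its y-derivative must equal f(y) identically.
F(y) = - \frac{3 y^{7}}{14} - \frac{y^{6}}{4} - \frac{y^{5}}{5} + \frac{y^{4}}{16} - \frac{2 y^{3}}{9} - y^{2} is an antiderivative of f.
Check: d/dy[- \frac{3 y^{7}}{14} - \frac{y^{6}}{4} - \frac{y^{5}}{5} + \frac{y^{4}}{16} - \frac{2 y^{3}}{9} - y^{2}] = - \frac{3 y^{6}}{2} - \frac{3 y^{5}}{2} - y^{4} + \frac{y^{3}}{4} - \frac{2 y^{2}}{3} - 2 y, which equals f(y).
F(3) = - \frac{397281}{560}; F(-1) = - \frac{2777}{5040}.
Integral = F(3) - F(-1) = - \frac{223297}{315}.

Antiderivative: F(y) = - \frac{3 y^{7}}{14} - \frac{y^{6}}{4} - \frac{y^{5}}{5} + \frac{y^{4}}{16} - \frac{2 y^{3}}{9} - y^{2}; value = - \frac{223297}{315}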